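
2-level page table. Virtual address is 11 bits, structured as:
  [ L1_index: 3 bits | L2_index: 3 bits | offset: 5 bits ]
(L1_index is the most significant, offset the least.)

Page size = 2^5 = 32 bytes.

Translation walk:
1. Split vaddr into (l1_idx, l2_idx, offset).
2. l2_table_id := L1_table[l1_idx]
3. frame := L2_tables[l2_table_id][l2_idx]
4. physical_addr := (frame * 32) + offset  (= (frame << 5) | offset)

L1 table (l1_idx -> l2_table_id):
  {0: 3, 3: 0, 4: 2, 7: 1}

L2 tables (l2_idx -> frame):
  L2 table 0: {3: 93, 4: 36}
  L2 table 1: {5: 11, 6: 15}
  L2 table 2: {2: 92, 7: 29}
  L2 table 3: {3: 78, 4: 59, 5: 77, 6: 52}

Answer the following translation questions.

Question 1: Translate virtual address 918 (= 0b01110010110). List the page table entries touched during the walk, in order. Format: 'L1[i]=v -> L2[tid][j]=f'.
Answer: L1[3]=0 -> L2[0][4]=36

Derivation:
vaddr = 918 = 0b01110010110
Split: l1_idx=3, l2_idx=4, offset=22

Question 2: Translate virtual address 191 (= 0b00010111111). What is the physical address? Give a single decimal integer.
Answer: 2495

Derivation:
vaddr = 191 = 0b00010111111
Split: l1_idx=0, l2_idx=5, offset=31
L1[0] = 3
L2[3][5] = 77
paddr = 77 * 32 + 31 = 2495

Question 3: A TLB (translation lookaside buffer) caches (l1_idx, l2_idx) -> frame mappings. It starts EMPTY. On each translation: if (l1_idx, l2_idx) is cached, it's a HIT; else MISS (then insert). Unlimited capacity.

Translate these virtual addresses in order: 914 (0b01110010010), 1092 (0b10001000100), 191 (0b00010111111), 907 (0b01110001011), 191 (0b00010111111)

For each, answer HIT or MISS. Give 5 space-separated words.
vaddr=914: (3,4) not in TLB -> MISS, insert
vaddr=1092: (4,2) not in TLB -> MISS, insert
vaddr=191: (0,5) not in TLB -> MISS, insert
vaddr=907: (3,4) in TLB -> HIT
vaddr=191: (0,5) in TLB -> HIT

Answer: MISS MISS MISS HIT HIT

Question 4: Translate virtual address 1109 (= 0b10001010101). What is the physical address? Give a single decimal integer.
Answer: 2965

Derivation:
vaddr = 1109 = 0b10001010101
Split: l1_idx=4, l2_idx=2, offset=21
L1[4] = 2
L2[2][2] = 92
paddr = 92 * 32 + 21 = 2965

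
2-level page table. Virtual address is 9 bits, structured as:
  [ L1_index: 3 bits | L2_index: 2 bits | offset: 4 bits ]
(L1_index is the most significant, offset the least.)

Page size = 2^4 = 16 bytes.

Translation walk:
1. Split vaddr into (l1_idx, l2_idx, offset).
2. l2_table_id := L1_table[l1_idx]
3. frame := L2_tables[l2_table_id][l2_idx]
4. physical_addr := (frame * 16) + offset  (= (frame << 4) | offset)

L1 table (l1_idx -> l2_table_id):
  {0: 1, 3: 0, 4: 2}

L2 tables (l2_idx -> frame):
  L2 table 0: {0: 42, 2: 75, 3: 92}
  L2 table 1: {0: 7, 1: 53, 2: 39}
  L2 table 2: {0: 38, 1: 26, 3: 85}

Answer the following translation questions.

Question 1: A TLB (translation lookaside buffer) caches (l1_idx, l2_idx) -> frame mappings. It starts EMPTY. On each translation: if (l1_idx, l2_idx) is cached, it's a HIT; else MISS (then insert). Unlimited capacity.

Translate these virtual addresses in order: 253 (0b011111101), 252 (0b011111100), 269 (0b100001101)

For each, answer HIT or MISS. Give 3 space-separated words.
Answer: MISS HIT MISS

Derivation:
vaddr=253: (3,3) not in TLB -> MISS, insert
vaddr=252: (3,3) in TLB -> HIT
vaddr=269: (4,0) not in TLB -> MISS, insert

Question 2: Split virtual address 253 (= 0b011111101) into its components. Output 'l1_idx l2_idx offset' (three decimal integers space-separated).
vaddr = 253 = 0b011111101
  top 3 bits -> l1_idx = 3
  next 2 bits -> l2_idx = 3
  bottom 4 bits -> offset = 13

Answer: 3 3 13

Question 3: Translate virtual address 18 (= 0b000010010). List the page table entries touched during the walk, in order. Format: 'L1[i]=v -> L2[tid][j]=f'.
vaddr = 18 = 0b000010010
Split: l1_idx=0, l2_idx=1, offset=2

Answer: L1[0]=1 -> L2[1][1]=53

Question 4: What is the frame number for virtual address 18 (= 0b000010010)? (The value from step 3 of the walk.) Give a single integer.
vaddr = 18: l1_idx=0, l2_idx=1
L1[0] = 1; L2[1][1] = 53

Answer: 53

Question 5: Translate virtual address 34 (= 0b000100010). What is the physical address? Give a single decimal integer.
Answer: 626

Derivation:
vaddr = 34 = 0b000100010
Split: l1_idx=0, l2_idx=2, offset=2
L1[0] = 1
L2[1][2] = 39
paddr = 39 * 16 + 2 = 626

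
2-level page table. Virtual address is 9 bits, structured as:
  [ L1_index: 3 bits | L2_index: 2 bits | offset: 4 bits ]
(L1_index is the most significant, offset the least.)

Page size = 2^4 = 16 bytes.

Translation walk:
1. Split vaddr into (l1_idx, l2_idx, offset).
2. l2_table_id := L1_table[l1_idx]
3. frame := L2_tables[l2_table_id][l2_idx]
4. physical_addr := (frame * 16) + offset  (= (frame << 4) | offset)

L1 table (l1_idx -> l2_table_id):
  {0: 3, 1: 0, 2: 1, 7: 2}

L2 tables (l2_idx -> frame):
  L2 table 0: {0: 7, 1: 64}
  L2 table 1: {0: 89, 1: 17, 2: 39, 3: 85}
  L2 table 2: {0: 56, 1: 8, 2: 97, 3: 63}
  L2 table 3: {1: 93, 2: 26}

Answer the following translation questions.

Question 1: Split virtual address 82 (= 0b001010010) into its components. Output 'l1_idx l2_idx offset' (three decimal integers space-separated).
vaddr = 82 = 0b001010010
  top 3 bits -> l1_idx = 1
  next 2 bits -> l2_idx = 1
  bottom 4 bits -> offset = 2

Answer: 1 1 2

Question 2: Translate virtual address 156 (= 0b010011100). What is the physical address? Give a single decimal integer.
Answer: 284

Derivation:
vaddr = 156 = 0b010011100
Split: l1_idx=2, l2_idx=1, offset=12
L1[2] = 1
L2[1][1] = 17
paddr = 17 * 16 + 12 = 284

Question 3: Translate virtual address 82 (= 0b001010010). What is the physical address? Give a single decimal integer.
vaddr = 82 = 0b001010010
Split: l1_idx=1, l2_idx=1, offset=2
L1[1] = 0
L2[0][1] = 64
paddr = 64 * 16 + 2 = 1026

Answer: 1026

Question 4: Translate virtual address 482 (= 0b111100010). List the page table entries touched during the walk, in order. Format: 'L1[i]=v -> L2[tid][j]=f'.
vaddr = 482 = 0b111100010
Split: l1_idx=7, l2_idx=2, offset=2

Answer: L1[7]=2 -> L2[2][2]=97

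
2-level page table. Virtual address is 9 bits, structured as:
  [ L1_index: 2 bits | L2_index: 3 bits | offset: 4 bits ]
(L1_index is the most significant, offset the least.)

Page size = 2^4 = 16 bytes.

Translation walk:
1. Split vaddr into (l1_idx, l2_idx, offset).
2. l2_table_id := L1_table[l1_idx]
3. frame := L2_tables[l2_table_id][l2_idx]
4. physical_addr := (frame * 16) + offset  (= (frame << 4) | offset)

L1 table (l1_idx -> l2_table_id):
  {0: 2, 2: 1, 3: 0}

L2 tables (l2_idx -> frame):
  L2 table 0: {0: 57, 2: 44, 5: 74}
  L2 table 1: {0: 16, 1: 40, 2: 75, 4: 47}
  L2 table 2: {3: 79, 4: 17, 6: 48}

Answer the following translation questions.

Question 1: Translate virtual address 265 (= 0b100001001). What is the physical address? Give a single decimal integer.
vaddr = 265 = 0b100001001
Split: l1_idx=2, l2_idx=0, offset=9
L1[2] = 1
L2[1][0] = 16
paddr = 16 * 16 + 9 = 265

Answer: 265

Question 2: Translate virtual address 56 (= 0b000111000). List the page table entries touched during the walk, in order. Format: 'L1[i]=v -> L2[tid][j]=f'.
vaddr = 56 = 0b000111000
Split: l1_idx=0, l2_idx=3, offset=8

Answer: L1[0]=2 -> L2[2][3]=79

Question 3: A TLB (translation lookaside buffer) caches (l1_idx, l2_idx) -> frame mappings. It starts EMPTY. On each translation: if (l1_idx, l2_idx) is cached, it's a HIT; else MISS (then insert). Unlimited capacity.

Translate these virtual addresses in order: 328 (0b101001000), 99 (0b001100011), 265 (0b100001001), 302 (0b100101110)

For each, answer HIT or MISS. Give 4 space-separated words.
Answer: MISS MISS MISS MISS

Derivation:
vaddr=328: (2,4) not in TLB -> MISS, insert
vaddr=99: (0,6) not in TLB -> MISS, insert
vaddr=265: (2,0) not in TLB -> MISS, insert
vaddr=302: (2,2) not in TLB -> MISS, insert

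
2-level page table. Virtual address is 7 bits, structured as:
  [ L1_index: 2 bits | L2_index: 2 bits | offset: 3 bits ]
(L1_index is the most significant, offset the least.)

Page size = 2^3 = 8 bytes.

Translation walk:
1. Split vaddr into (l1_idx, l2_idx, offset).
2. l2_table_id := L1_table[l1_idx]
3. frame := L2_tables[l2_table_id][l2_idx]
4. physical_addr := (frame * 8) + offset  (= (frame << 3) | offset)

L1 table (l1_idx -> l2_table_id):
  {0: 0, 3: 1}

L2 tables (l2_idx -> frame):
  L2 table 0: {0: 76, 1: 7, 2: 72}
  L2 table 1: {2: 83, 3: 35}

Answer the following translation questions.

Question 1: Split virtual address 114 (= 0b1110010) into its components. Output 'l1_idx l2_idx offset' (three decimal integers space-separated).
Answer: 3 2 2

Derivation:
vaddr = 114 = 0b1110010
  top 2 bits -> l1_idx = 3
  next 2 bits -> l2_idx = 2
  bottom 3 bits -> offset = 2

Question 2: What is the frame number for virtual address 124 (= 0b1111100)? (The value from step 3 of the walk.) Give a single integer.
vaddr = 124: l1_idx=3, l2_idx=3
L1[3] = 1; L2[1][3] = 35

Answer: 35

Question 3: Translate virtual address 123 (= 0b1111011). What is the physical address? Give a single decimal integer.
vaddr = 123 = 0b1111011
Split: l1_idx=3, l2_idx=3, offset=3
L1[3] = 1
L2[1][3] = 35
paddr = 35 * 8 + 3 = 283

Answer: 283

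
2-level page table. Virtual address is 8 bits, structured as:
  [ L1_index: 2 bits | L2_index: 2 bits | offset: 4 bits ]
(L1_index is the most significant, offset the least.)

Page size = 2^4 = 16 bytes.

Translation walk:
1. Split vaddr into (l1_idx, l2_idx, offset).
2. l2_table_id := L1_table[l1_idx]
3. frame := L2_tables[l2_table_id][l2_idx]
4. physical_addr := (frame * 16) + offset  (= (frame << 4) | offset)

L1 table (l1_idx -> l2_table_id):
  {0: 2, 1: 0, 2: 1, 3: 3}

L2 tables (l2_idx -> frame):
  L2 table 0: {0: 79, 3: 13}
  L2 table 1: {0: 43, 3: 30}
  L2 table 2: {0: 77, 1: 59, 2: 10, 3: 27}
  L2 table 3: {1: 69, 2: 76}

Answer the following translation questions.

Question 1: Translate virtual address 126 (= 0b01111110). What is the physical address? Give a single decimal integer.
Answer: 222

Derivation:
vaddr = 126 = 0b01111110
Split: l1_idx=1, l2_idx=3, offset=14
L1[1] = 0
L2[0][3] = 13
paddr = 13 * 16 + 14 = 222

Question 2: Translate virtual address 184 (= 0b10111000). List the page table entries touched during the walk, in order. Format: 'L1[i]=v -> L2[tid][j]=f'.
vaddr = 184 = 0b10111000
Split: l1_idx=2, l2_idx=3, offset=8

Answer: L1[2]=1 -> L2[1][3]=30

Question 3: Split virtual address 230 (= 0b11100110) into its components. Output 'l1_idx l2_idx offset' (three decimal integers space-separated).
vaddr = 230 = 0b11100110
  top 2 bits -> l1_idx = 3
  next 2 bits -> l2_idx = 2
  bottom 4 bits -> offset = 6

Answer: 3 2 6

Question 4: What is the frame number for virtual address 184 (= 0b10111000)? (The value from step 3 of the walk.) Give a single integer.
Answer: 30

Derivation:
vaddr = 184: l1_idx=2, l2_idx=3
L1[2] = 1; L2[1][3] = 30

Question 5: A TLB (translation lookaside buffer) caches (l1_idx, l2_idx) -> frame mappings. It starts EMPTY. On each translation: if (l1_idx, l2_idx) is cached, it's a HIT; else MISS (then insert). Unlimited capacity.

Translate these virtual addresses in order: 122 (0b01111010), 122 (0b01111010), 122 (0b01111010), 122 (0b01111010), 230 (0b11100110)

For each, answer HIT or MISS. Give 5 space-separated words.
vaddr=122: (1,3) not in TLB -> MISS, insert
vaddr=122: (1,3) in TLB -> HIT
vaddr=122: (1,3) in TLB -> HIT
vaddr=122: (1,3) in TLB -> HIT
vaddr=230: (3,2) not in TLB -> MISS, insert

Answer: MISS HIT HIT HIT MISS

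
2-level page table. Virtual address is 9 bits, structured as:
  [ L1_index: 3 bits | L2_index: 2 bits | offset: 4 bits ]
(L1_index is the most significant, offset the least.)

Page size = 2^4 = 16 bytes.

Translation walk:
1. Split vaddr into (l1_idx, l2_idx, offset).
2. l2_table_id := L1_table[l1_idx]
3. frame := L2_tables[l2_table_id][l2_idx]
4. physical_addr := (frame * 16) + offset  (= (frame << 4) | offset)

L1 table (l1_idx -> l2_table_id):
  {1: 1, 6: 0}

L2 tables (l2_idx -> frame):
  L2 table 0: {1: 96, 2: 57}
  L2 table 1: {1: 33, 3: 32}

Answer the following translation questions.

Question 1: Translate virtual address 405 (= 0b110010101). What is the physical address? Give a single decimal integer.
vaddr = 405 = 0b110010101
Split: l1_idx=6, l2_idx=1, offset=5
L1[6] = 0
L2[0][1] = 96
paddr = 96 * 16 + 5 = 1541

Answer: 1541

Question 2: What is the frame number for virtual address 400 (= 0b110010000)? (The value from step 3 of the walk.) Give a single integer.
vaddr = 400: l1_idx=6, l2_idx=1
L1[6] = 0; L2[0][1] = 96

Answer: 96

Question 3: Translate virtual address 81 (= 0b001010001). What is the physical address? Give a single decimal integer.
vaddr = 81 = 0b001010001
Split: l1_idx=1, l2_idx=1, offset=1
L1[1] = 1
L2[1][1] = 33
paddr = 33 * 16 + 1 = 529

Answer: 529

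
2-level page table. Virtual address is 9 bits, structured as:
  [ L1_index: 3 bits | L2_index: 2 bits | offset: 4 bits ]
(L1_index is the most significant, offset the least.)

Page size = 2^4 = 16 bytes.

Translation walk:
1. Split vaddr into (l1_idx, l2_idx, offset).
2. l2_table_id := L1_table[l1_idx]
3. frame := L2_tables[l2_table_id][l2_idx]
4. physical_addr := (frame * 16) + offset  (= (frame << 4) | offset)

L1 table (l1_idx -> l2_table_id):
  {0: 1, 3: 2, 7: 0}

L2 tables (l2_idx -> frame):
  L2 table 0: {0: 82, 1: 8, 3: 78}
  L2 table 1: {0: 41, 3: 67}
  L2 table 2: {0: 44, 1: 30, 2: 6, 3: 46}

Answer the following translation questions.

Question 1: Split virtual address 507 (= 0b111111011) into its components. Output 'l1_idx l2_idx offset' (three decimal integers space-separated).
Answer: 7 3 11

Derivation:
vaddr = 507 = 0b111111011
  top 3 bits -> l1_idx = 7
  next 2 bits -> l2_idx = 3
  bottom 4 bits -> offset = 11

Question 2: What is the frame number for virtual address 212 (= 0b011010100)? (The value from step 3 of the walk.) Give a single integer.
Answer: 30

Derivation:
vaddr = 212: l1_idx=3, l2_idx=1
L1[3] = 2; L2[2][1] = 30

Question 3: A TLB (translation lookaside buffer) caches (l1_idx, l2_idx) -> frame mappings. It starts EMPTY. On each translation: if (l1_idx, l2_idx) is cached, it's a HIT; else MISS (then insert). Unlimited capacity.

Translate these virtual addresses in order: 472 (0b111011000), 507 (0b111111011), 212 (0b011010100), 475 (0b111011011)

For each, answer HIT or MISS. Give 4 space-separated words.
Answer: MISS MISS MISS HIT

Derivation:
vaddr=472: (7,1) not in TLB -> MISS, insert
vaddr=507: (7,3) not in TLB -> MISS, insert
vaddr=212: (3,1) not in TLB -> MISS, insert
vaddr=475: (7,1) in TLB -> HIT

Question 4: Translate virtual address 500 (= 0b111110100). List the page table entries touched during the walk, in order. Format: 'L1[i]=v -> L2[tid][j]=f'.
vaddr = 500 = 0b111110100
Split: l1_idx=7, l2_idx=3, offset=4

Answer: L1[7]=0 -> L2[0][3]=78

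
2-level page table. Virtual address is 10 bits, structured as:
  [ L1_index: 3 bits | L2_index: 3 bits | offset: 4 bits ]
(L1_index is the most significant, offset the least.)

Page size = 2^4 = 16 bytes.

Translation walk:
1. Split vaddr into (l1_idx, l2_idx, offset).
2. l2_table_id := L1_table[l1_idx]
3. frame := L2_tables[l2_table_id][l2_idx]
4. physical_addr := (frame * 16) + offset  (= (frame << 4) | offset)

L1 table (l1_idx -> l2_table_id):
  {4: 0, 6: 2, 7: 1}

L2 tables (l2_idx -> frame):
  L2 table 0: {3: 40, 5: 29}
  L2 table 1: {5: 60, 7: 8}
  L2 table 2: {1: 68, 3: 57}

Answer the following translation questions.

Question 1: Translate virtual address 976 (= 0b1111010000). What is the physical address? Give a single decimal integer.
vaddr = 976 = 0b1111010000
Split: l1_idx=7, l2_idx=5, offset=0
L1[7] = 1
L2[1][5] = 60
paddr = 60 * 16 + 0 = 960

Answer: 960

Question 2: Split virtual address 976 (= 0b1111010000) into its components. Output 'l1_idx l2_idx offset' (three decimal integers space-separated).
Answer: 7 5 0

Derivation:
vaddr = 976 = 0b1111010000
  top 3 bits -> l1_idx = 7
  next 3 bits -> l2_idx = 5
  bottom 4 bits -> offset = 0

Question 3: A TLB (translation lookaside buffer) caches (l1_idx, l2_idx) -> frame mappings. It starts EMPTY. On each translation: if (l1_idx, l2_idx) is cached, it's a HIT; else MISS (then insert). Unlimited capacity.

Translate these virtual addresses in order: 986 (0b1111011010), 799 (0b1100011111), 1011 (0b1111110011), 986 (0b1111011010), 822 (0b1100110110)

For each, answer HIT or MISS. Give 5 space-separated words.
Answer: MISS MISS MISS HIT MISS

Derivation:
vaddr=986: (7,5) not in TLB -> MISS, insert
vaddr=799: (6,1) not in TLB -> MISS, insert
vaddr=1011: (7,7) not in TLB -> MISS, insert
vaddr=986: (7,5) in TLB -> HIT
vaddr=822: (6,3) not in TLB -> MISS, insert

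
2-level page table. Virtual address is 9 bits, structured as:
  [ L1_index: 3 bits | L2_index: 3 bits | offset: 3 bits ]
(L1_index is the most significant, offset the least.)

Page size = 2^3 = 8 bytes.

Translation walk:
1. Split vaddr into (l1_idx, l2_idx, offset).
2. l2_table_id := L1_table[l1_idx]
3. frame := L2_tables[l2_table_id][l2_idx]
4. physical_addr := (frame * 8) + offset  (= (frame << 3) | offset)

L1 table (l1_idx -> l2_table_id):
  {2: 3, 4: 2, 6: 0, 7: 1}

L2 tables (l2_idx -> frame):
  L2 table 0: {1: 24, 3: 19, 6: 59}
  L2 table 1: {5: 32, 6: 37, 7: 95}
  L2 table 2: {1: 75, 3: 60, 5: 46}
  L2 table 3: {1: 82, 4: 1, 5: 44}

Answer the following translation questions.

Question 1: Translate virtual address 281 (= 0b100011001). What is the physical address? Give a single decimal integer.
Answer: 481

Derivation:
vaddr = 281 = 0b100011001
Split: l1_idx=4, l2_idx=3, offset=1
L1[4] = 2
L2[2][3] = 60
paddr = 60 * 8 + 1 = 481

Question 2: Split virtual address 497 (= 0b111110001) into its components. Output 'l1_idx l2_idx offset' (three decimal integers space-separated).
vaddr = 497 = 0b111110001
  top 3 bits -> l1_idx = 7
  next 3 bits -> l2_idx = 6
  bottom 3 bits -> offset = 1

Answer: 7 6 1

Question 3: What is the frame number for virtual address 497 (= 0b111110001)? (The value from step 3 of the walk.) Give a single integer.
vaddr = 497: l1_idx=7, l2_idx=6
L1[7] = 1; L2[1][6] = 37

Answer: 37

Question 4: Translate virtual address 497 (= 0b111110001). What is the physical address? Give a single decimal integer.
Answer: 297

Derivation:
vaddr = 497 = 0b111110001
Split: l1_idx=7, l2_idx=6, offset=1
L1[7] = 1
L2[1][6] = 37
paddr = 37 * 8 + 1 = 297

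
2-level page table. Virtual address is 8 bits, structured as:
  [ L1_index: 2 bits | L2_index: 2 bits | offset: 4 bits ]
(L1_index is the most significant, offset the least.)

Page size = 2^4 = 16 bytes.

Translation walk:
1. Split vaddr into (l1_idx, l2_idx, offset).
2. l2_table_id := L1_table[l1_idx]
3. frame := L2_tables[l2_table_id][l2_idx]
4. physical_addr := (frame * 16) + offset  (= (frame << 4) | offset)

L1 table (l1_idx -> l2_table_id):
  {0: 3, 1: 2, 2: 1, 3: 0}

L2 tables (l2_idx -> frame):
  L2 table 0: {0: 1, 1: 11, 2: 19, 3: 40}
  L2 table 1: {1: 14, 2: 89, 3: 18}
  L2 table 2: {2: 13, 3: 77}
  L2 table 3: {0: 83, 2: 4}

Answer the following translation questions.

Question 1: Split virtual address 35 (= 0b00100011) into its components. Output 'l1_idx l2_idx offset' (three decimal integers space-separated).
vaddr = 35 = 0b00100011
  top 2 bits -> l1_idx = 0
  next 2 bits -> l2_idx = 2
  bottom 4 bits -> offset = 3

Answer: 0 2 3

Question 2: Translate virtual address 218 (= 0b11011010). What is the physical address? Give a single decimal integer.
vaddr = 218 = 0b11011010
Split: l1_idx=3, l2_idx=1, offset=10
L1[3] = 0
L2[0][1] = 11
paddr = 11 * 16 + 10 = 186

Answer: 186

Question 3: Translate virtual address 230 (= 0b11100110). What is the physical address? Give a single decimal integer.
Answer: 310

Derivation:
vaddr = 230 = 0b11100110
Split: l1_idx=3, l2_idx=2, offset=6
L1[3] = 0
L2[0][2] = 19
paddr = 19 * 16 + 6 = 310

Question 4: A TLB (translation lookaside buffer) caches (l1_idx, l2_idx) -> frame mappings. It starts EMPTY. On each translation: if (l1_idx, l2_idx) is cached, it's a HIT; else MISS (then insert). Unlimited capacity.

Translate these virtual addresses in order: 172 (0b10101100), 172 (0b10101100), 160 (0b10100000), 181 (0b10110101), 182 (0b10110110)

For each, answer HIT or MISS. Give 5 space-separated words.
Answer: MISS HIT HIT MISS HIT

Derivation:
vaddr=172: (2,2) not in TLB -> MISS, insert
vaddr=172: (2,2) in TLB -> HIT
vaddr=160: (2,2) in TLB -> HIT
vaddr=181: (2,3) not in TLB -> MISS, insert
vaddr=182: (2,3) in TLB -> HIT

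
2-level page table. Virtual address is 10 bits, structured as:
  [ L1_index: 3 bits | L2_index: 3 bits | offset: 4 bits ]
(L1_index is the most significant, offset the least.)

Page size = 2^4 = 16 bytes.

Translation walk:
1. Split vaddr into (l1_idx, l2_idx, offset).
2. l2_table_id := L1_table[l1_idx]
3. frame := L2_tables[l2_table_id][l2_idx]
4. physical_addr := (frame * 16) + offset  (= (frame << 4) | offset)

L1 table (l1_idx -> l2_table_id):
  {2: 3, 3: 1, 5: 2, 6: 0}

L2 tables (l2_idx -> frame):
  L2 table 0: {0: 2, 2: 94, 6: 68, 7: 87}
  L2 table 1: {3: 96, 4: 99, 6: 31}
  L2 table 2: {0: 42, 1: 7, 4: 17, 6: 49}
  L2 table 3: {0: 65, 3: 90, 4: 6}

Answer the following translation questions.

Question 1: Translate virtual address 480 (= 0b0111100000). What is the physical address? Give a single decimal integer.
Answer: 496

Derivation:
vaddr = 480 = 0b0111100000
Split: l1_idx=3, l2_idx=6, offset=0
L1[3] = 1
L2[1][6] = 31
paddr = 31 * 16 + 0 = 496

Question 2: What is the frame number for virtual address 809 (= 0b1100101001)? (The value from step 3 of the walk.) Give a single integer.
Answer: 94

Derivation:
vaddr = 809: l1_idx=6, l2_idx=2
L1[6] = 0; L2[0][2] = 94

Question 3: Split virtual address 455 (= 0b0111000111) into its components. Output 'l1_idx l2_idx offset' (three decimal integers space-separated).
Answer: 3 4 7

Derivation:
vaddr = 455 = 0b0111000111
  top 3 bits -> l1_idx = 3
  next 3 bits -> l2_idx = 4
  bottom 4 bits -> offset = 7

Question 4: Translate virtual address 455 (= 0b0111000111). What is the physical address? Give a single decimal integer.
vaddr = 455 = 0b0111000111
Split: l1_idx=3, l2_idx=4, offset=7
L1[3] = 1
L2[1][4] = 99
paddr = 99 * 16 + 7 = 1591

Answer: 1591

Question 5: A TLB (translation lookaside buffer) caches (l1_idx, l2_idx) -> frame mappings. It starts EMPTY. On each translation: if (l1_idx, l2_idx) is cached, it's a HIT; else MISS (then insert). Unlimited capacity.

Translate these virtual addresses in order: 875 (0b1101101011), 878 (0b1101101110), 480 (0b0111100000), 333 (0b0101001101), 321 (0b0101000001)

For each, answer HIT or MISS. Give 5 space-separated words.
vaddr=875: (6,6) not in TLB -> MISS, insert
vaddr=878: (6,6) in TLB -> HIT
vaddr=480: (3,6) not in TLB -> MISS, insert
vaddr=333: (2,4) not in TLB -> MISS, insert
vaddr=321: (2,4) in TLB -> HIT

Answer: MISS HIT MISS MISS HIT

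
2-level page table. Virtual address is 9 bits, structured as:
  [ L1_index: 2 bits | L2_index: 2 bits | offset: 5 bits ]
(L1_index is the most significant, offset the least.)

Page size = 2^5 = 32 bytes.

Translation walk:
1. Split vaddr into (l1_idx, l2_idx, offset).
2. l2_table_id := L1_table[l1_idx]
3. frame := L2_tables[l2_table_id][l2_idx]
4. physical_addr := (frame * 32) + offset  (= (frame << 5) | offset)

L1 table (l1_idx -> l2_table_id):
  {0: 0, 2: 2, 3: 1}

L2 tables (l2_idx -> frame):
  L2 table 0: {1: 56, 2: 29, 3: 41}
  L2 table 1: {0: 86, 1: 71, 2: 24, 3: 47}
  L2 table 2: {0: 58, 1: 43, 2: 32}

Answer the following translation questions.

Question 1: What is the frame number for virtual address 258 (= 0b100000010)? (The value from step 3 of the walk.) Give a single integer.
vaddr = 258: l1_idx=2, l2_idx=0
L1[2] = 2; L2[2][0] = 58

Answer: 58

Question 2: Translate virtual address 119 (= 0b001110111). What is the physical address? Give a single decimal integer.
Answer: 1335

Derivation:
vaddr = 119 = 0b001110111
Split: l1_idx=0, l2_idx=3, offset=23
L1[0] = 0
L2[0][3] = 41
paddr = 41 * 32 + 23 = 1335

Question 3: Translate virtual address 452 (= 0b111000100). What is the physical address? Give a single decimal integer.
Answer: 772

Derivation:
vaddr = 452 = 0b111000100
Split: l1_idx=3, l2_idx=2, offset=4
L1[3] = 1
L2[1][2] = 24
paddr = 24 * 32 + 4 = 772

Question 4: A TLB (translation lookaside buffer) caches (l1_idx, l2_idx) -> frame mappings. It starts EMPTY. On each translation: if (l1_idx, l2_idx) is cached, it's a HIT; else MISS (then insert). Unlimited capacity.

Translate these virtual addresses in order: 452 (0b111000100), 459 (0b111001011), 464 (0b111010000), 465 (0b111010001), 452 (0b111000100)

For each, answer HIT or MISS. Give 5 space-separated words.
Answer: MISS HIT HIT HIT HIT

Derivation:
vaddr=452: (3,2) not in TLB -> MISS, insert
vaddr=459: (3,2) in TLB -> HIT
vaddr=464: (3,2) in TLB -> HIT
vaddr=465: (3,2) in TLB -> HIT
vaddr=452: (3,2) in TLB -> HIT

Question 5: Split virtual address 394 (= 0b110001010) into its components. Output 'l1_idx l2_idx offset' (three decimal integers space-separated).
Answer: 3 0 10

Derivation:
vaddr = 394 = 0b110001010
  top 2 bits -> l1_idx = 3
  next 2 bits -> l2_idx = 0
  bottom 5 bits -> offset = 10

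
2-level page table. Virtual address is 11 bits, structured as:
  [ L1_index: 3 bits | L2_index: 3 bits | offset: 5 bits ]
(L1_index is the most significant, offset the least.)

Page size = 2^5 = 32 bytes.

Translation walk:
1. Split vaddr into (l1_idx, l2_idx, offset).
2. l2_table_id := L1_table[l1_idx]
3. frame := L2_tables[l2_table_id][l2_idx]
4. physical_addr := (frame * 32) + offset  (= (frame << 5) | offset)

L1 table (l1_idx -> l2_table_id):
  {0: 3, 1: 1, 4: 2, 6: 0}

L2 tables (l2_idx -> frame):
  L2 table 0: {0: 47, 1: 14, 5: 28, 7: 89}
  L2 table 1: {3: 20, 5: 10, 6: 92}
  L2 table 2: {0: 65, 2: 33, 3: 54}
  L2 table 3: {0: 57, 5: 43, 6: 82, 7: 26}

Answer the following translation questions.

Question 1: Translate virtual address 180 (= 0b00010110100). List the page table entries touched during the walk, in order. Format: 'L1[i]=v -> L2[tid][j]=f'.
vaddr = 180 = 0b00010110100
Split: l1_idx=0, l2_idx=5, offset=20

Answer: L1[0]=3 -> L2[3][5]=43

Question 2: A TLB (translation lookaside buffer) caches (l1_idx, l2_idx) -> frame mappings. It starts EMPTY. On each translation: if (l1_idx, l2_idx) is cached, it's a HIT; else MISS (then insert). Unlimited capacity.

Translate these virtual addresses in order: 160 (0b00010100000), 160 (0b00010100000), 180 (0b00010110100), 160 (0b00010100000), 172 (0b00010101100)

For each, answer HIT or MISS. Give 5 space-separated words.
Answer: MISS HIT HIT HIT HIT

Derivation:
vaddr=160: (0,5) not in TLB -> MISS, insert
vaddr=160: (0,5) in TLB -> HIT
vaddr=180: (0,5) in TLB -> HIT
vaddr=160: (0,5) in TLB -> HIT
vaddr=172: (0,5) in TLB -> HIT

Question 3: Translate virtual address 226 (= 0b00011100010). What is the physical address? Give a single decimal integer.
vaddr = 226 = 0b00011100010
Split: l1_idx=0, l2_idx=7, offset=2
L1[0] = 3
L2[3][7] = 26
paddr = 26 * 32 + 2 = 834

Answer: 834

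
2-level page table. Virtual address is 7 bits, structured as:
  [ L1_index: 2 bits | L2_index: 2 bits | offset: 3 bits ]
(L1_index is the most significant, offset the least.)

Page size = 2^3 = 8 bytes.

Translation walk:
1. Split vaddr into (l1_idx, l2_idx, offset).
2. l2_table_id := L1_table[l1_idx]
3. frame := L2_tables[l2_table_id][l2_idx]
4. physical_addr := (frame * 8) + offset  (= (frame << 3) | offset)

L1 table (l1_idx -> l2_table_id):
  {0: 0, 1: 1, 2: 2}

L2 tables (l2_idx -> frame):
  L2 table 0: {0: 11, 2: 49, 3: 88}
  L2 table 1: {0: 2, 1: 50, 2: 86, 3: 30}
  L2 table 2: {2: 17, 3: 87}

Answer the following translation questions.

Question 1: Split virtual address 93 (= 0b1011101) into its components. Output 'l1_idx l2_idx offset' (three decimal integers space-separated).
vaddr = 93 = 0b1011101
  top 2 bits -> l1_idx = 2
  next 2 bits -> l2_idx = 3
  bottom 3 bits -> offset = 5

Answer: 2 3 5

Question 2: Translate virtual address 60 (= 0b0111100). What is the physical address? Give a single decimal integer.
Answer: 244

Derivation:
vaddr = 60 = 0b0111100
Split: l1_idx=1, l2_idx=3, offset=4
L1[1] = 1
L2[1][3] = 30
paddr = 30 * 8 + 4 = 244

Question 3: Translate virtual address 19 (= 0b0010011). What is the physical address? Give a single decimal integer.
vaddr = 19 = 0b0010011
Split: l1_idx=0, l2_idx=2, offset=3
L1[0] = 0
L2[0][2] = 49
paddr = 49 * 8 + 3 = 395

Answer: 395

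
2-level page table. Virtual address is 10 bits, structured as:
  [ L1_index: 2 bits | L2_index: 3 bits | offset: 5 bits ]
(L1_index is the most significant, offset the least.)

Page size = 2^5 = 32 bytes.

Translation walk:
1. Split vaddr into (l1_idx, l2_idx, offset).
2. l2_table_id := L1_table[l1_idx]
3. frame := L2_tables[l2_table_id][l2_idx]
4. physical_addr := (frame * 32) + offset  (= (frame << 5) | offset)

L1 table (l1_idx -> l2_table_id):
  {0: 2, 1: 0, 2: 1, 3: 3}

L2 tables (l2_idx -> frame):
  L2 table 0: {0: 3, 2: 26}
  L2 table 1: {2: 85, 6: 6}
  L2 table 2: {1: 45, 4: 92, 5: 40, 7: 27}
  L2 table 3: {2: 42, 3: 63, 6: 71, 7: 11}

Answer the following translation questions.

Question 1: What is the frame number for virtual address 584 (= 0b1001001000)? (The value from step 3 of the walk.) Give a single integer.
Answer: 85

Derivation:
vaddr = 584: l1_idx=2, l2_idx=2
L1[2] = 1; L2[1][2] = 85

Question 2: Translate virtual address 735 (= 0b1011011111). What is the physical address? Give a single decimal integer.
vaddr = 735 = 0b1011011111
Split: l1_idx=2, l2_idx=6, offset=31
L1[2] = 1
L2[1][6] = 6
paddr = 6 * 32 + 31 = 223

Answer: 223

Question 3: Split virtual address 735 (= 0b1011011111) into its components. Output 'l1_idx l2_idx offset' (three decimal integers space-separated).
Answer: 2 6 31

Derivation:
vaddr = 735 = 0b1011011111
  top 2 bits -> l1_idx = 2
  next 3 bits -> l2_idx = 6
  bottom 5 bits -> offset = 31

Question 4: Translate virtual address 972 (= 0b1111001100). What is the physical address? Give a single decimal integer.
vaddr = 972 = 0b1111001100
Split: l1_idx=3, l2_idx=6, offset=12
L1[3] = 3
L2[3][6] = 71
paddr = 71 * 32 + 12 = 2284

Answer: 2284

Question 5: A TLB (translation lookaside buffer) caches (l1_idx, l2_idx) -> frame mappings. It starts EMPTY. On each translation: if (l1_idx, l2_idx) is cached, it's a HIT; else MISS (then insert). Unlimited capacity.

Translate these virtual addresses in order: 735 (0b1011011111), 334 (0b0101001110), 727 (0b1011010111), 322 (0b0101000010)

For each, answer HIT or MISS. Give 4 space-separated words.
Answer: MISS MISS HIT HIT

Derivation:
vaddr=735: (2,6) not in TLB -> MISS, insert
vaddr=334: (1,2) not in TLB -> MISS, insert
vaddr=727: (2,6) in TLB -> HIT
vaddr=322: (1,2) in TLB -> HIT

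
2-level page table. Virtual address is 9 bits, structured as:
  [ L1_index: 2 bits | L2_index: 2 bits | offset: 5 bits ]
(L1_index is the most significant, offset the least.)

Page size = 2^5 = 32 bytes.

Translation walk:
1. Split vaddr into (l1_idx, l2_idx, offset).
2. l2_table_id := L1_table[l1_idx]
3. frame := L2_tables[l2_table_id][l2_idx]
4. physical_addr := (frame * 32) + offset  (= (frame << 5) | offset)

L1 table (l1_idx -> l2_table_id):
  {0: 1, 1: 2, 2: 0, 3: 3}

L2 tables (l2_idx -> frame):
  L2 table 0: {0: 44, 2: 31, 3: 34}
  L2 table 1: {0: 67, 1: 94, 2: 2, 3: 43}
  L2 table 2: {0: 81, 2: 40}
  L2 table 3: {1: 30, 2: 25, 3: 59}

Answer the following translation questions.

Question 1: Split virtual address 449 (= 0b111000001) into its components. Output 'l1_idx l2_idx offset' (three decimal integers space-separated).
Answer: 3 2 1

Derivation:
vaddr = 449 = 0b111000001
  top 2 bits -> l1_idx = 3
  next 2 bits -> l2_idx = 2
  bottom 5 bits -> offset = 1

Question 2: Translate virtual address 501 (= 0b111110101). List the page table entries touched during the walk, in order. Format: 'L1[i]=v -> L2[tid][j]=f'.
Answer: L1[3]=3 -> L2[3][3]=59

Derivation:
vaddr = 501 = 0b111110101
Split: l1_idx=3, l2_idx=3, offset=21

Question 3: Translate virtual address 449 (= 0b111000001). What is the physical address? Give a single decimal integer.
vaddr = 449 = 0b111000001
Split: l1_idx=3, l2_idx=2, offset=1
L1[3] = 3
L2[3][2] = 25
paddr = 25 * 32 + 1 = 801

Answer: 801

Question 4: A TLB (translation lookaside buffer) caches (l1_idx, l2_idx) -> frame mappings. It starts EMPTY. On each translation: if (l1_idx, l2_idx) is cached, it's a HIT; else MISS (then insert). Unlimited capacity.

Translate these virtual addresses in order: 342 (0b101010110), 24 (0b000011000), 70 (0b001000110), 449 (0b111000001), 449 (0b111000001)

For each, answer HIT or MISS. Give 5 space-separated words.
vaddr=342: (2,2) not in TLB -> MISS, insert
vaddr=24: (0,0) not in TLB -> MISS, insert
vaddr=70: (0,2) not in TLB -> MISS, insert
vaddr=449: (3,2) not in TLB -> MISS, insert
vaddr=449: (3,2) in TLB -> HIT

Answer: MISS MISS MISS MISS HIT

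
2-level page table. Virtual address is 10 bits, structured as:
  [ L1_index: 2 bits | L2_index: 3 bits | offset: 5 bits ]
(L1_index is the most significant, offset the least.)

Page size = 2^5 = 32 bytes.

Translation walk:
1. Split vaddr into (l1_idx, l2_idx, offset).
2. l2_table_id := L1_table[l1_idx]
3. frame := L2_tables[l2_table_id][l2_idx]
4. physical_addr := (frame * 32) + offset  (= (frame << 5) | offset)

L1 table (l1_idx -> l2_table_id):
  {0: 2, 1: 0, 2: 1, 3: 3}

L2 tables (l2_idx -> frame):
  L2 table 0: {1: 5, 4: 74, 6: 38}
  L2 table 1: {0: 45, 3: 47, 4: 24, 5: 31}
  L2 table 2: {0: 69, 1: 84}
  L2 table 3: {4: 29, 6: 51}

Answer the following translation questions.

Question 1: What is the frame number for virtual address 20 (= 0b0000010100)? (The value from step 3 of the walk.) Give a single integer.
Answer: 69

Derivation:
vaddr = 20: l1_idx=0, l2_idx=0
L1[0] = 2; L2[2][0] = 69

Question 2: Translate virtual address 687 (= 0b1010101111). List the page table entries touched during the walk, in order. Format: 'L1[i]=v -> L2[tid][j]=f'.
Answer: L1[2]=1 -> L2[1][5]=31

Derivation:
vaddr = 687 = 0b1010101111
Split: l1_idx=2, l2_idx=5, offset=15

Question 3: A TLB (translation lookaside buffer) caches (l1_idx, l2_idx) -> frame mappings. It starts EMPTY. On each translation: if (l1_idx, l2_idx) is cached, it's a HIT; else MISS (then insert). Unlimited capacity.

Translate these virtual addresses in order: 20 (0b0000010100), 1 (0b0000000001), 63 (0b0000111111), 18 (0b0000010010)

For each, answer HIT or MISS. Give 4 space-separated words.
Answer: MISS HIT MISS HIT

Derivation:
vaddr=20: (0,0) not in TLB -> MISS, insert
vaddr=1: (0,0) in TLB -> HIT
vaddr=63: (0,1) not in TLB -> MISS, insert
vaddr=18: (0,0) in TLB -> HIT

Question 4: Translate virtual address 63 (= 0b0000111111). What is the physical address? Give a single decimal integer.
Answer: 2719

Derivation:
vaddr = 63 = 0b0000111111
Split: l1_idx=0, l2_idx=1, offset=31
L1[0] = 2
L2[2][1] = 84
paddr = 84 * 32 + 31 = 2719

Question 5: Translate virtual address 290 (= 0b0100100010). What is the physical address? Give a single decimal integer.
Answer: 162

Derivation:
vaddr = 290 = 0b0100100010
Split: l1_idx=1, l2_idx=1, offset=2
L1[1] = 0
L2[0][1] = 5
paddr = 5 * 32 + 2 = 162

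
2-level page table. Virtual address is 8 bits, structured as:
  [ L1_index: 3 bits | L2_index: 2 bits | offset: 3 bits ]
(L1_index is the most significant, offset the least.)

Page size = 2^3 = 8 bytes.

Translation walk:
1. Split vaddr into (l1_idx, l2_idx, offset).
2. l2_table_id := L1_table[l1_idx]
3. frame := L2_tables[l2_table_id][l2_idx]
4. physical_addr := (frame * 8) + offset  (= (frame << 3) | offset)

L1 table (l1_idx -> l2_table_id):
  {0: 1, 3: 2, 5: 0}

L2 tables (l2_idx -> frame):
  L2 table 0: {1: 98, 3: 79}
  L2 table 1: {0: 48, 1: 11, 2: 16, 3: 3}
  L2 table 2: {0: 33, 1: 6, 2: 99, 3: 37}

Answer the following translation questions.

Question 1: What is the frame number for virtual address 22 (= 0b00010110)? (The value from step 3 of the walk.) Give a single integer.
Answer: 16

Derivation:
vaddr = 22: l1_idx=0, l2_idx=2
L1[0] = 1; L2[1][2] = 16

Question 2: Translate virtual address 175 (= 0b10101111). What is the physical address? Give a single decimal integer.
vaddr = 175 = 0b10101111
Split: l1_idx=5, l2_idx=1, offset=7
L1[5] = 0
L2[0][1] = 98
paddr = 98 * 8 + 7 = 791

Answer: 791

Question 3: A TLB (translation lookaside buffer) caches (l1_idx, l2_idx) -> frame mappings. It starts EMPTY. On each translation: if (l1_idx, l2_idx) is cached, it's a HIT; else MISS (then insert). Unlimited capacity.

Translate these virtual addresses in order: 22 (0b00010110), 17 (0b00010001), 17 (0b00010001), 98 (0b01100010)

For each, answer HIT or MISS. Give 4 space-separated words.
vaddr=22: (0,2) not in TLB -> MISS, insert
vaddr=17: (0,2) in TLB -> HIT
vaddr=17: (0,2) in TLB -> HIT
vaddr=98: (3,0) not in TLB -> MISS, insert

Answer: MISS HIT HIT MISS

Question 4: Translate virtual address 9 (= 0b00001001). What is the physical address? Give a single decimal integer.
vaddr = 9 = 0b00001001
Split: l1_idx=0, l2_idx=1, offset=1
L1[0] = 1
L2[1][1] = 11
paddr = 11 * 8 + 1 = 89

Answer: 89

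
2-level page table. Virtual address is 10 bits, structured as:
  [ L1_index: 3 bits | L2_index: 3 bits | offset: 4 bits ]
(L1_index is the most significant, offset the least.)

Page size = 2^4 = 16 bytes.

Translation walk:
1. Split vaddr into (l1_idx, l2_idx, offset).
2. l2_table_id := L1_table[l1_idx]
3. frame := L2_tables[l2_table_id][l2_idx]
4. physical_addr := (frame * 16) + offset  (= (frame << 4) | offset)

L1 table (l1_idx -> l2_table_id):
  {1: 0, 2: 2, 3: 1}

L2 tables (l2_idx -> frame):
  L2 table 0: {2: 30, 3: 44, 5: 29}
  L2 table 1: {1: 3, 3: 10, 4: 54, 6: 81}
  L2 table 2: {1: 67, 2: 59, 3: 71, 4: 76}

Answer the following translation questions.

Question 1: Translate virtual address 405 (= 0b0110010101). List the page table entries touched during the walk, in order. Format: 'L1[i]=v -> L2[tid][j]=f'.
vaddr = 405 = 0b0110010101
Split: l1_idx=3, l2_idx=1, offset=5

Answer: L1[3]=1 -> L2[1][1]=3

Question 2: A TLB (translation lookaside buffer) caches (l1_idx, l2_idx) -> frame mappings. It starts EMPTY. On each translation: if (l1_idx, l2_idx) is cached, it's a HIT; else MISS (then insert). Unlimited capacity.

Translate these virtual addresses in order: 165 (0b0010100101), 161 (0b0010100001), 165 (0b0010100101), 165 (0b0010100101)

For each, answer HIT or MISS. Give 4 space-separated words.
Answer: MISS HIT HIT HIT

Derivation:
vaddr=165: (1,2) not in TLB -> MISS, insert
vaddr=161: (1,2) in TLB -> HIT
vaddr=165: (1,2) in TLB -> HIT
vaddr=165: (1,2) in TLB -> HIT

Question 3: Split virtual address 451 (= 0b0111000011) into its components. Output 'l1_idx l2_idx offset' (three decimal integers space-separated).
Answer: 3 4 3

Derivation:
vaddr = 451 = 0b0111000011
  top 3 bits -> l1_idx = 3
  next 3 bits -> l2_idx = 4
  bottom 4 bits -> offset = 3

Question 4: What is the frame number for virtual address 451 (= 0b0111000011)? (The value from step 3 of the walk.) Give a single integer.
vaddr = 451: l1_idx=3, l2_idx=4
L1[3] = 1; L2[1][4] = 54

Answer: 54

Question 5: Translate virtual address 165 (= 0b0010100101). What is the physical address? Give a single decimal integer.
vaddr = 165 = 0b0010100101
Split: l1_idx=1, l2_idx=2, offset=5
L1[1] = 0
L2[0][2] = 30
paddr = 30 * 16 + 5 = 485

Answer: 485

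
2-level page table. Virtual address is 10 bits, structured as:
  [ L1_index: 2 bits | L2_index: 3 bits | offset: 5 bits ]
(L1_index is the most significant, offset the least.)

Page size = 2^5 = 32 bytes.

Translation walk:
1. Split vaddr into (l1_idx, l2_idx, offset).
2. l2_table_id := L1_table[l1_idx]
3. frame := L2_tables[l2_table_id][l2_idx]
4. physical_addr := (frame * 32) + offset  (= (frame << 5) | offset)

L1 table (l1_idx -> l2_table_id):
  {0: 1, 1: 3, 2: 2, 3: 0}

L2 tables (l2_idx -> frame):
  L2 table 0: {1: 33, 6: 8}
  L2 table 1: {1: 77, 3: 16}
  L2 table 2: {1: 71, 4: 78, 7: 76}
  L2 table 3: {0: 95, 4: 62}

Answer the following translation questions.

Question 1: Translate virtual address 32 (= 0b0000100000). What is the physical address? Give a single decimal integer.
vaddr = 32 = 0b0000100000
Split: l1_idx=0, l2_idx=1, offset=0
L1[0] = 1
L2[1][1] = 77
paddr = 77 * 32 + 0 = 2464

Answer: 2464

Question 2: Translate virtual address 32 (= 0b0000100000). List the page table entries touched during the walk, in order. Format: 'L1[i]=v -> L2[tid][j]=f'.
vaddr = 32 = 0b0000100000
Split: l1_idx=0, l2_idx=1, offset=0

Answer: L1[0]=1 -> L2[1][1]=77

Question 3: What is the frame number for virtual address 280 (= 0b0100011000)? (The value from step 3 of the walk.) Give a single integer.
Answer: 95

Derivation:
vaddr = 280: l1_idx=1, l2_idx=0
L1[1] = 3; L2[3][0] = 95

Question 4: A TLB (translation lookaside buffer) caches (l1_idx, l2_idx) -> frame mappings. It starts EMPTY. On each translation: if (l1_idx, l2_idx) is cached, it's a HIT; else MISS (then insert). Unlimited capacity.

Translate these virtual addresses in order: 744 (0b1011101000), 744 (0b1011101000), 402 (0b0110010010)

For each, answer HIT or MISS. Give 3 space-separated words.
Answer: MISS HIT MISS

Derivation:
vaddr=744: (2,7) not in TLB -> MISS, insert
vaddr=744: (2,7) in TLB -> HIT
vaddr=402: (1,4) not in TLB -> MISS, insert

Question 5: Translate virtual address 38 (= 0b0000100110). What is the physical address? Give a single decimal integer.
Answer: 2470

Derivation:
vaddr = 38 = 0b0000100110
Split: l1_idx=0, l2_idx=1, offset=6
L1[0] = 1
L2[1][1] = 77
paddr = 77 * 32 + 6 = 2470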